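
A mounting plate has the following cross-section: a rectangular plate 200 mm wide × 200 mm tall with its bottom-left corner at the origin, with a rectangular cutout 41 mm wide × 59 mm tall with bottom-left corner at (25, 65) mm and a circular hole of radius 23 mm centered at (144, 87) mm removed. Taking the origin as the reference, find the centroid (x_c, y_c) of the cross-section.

plate: A = 200 × 200 = 40000.00, centroid at (100.00, 100.00).
hole 1: A = −(41 × 59) = -2419.00, centroid at (45.50, 94.50).
hole 2: A = −π·23² = -1661.90, centroid at (144.00, 87.00).
ΣA = 35919.10 mm², ΣAx_c = 3650621.54 mm³, ΣAy_c = 3626818.98 mm³.
x_c = 3650621.54/35919.10 = 101.63 mm; y_c = 3626818.98/35919.10 = 100.97 mm.

x_c = 101.63 mm, y_c = 100.97 mm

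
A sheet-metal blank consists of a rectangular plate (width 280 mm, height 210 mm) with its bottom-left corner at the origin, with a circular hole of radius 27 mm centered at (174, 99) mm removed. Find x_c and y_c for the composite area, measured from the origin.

x_c = 138.62 mm, y_c = 105.24 mm

Part | A | x̄ᵢ | ȳᵢ | A·x̄ᵢ | A·ȳᵢ
plate | 58800.00 | 140.00 | 105.00 | 8232000.00 | 6174000.00
hole | -2290.22 | 174.00 | 99.00 | -398498.46 | -226731.88
Σ | 56509.78 |  |  | 7833501.54 | 5947268.12
x_c = 7833501.54 / 56509.78 = 138.62 mm
y_c = 5947268.12 / 56509.78 = 105.24 mm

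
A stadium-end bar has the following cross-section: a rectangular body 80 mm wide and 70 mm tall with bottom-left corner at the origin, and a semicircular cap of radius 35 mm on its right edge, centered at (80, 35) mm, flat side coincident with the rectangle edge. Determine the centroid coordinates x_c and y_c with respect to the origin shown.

x_c = 54.03 mm, y_c = 35.00 mm

rectangular body: A = 80 × 70 = 5600.00, centroid at (40.00, 35.00).
semicircular end: A = ½π·35² = 1924.23, centroid at (94.85, 35.00).
ΣA = 7524.23 mm²
ΣAx_c = (5600.00)(40.00) + (1924.23)(94.85) = 406521.37 mm³
ΣAy_c = (5600.00)(35.00) + (1924.23)(35.00) = 263347.89 mm³
x_c = 406521.37 / 7524.23 = 54.03 mm
y_c = 263347.89 / 7524.23 = 35.00 mm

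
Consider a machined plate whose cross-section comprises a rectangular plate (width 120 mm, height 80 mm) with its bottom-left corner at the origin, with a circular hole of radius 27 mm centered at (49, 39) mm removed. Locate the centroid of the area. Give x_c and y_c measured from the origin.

Part | A | x̄ᵢ | ȳᵢ | A·x̄ᵢ | A·ȳᵢ
plate | 9600.00 | 60.00 | 40.00 | 576000.00 | 384000.00
hole | -2290.22 | 49.00 | 39.00 | -112220.83 | -89318.62
Σ | 7309.78 |  |  | 463779.17 | 294681.38
x_c = 463779.17 / 7309.78 = 63.45 mm
y_c = 294681.38 / 7309.78 = 40.31 mm

x_c = 63.45 mm, y_c = 40.31 mm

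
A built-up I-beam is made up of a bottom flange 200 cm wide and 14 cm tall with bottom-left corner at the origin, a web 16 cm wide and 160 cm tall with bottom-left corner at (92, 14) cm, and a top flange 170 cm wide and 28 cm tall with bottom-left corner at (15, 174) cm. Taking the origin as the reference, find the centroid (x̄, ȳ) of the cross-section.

x̄ = 100.00 cm, ȳ = 114.14 cm

bottom flange: A = 200 × 14 = 2800.00, centroid at (100.00, 7.00).
web: A = 16 × 160 = 2560.00, centroid at (100.00, 94.00).
top flange: A = 170 × 28 = 4760.00, centroid at (100.00, 188.00).
ΣA = 10120.00 cm²
ΣAx̄ = (2800.00)(100.00) + (2560.00)(100.00) + (4760.00)(100.00) = 1012000.00 cm³
ΣAȳ = (2800.00)(7.00) + (2560.00)(94.00) + (4760.00)(188.00) = 1155120.00 cm³
x̄ = 1012000.00 / 10120.00 = 100.00 cm
ȳ = 1155120.00 / 10120.00 = 114.14 cm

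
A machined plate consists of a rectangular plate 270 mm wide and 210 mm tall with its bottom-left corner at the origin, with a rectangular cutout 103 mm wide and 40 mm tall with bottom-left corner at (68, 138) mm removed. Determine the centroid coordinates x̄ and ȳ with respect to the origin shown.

x̄ = 136.21 mm, ȳ = 100.85 mm

plate: A = 270 × 210 = 56700.00, centroid at (135.00, 105.00).
hole: A = −(103 × 40) = -4120.00, centroid at (119.50, 158.00).
ΣA = 52580.00 mm²
ΣAx̄ = (56700.00)(135.00) + (-4120.00)(119.50) = 7162160.00 mm³
ΣAȳ = (56700.00)(105.00) + (-4120.00)(158.00) = 5302540.00 mm³
x̄ = 7162160.00 / 52580.00 = 136.21 mm
ȳ = 5302540.00 / 52580.00 = 100.85 mm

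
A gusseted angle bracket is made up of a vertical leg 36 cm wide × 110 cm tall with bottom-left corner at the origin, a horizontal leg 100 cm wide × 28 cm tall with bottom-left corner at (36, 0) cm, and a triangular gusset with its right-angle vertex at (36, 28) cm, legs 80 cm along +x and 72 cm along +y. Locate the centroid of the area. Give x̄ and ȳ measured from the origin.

x̄ = 51.10 cm, ȳ = 42.20 cm

vertical leg: A = 36 × 110 = 3960.00, centroid at (18.00, 55.00).
horizontal leg: A = 100 × 28 = 2800.00, centroid at (86.00, 14.00).
gusset: A = ½·80·72 = 2880.00, centroid at (62.67, 52.00).
ΣA = 9640.00 cm², ΣAx̄ = 492560.00 cm³, ΣAȳ = 406760.00 cm³.
x̄ = 492560.00/9640.00 = 51.10 cm; ȳ = 406760.00/9640.00 = 42.20 cm.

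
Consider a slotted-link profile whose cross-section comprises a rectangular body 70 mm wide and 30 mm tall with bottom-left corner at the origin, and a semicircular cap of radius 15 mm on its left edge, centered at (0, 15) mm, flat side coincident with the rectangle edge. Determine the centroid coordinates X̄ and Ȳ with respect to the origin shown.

rectangular body: A = 70 × 30 = 2100.00, centroid at (35.00, 15.00).
semicircular end: A = ½π·15² = 353.43, centroid at (-6.37, 15.00).
ΣA = 2453.43 mm², ΣAX̄ = 71250.00 mm³, ΣAȲ = 36801.44 mm³.
X̄ = 71250.00/2453.43 = 29.04 mm; Ȳ = 36801.44/2453.43 = 15.00 mm.

X̄ = 29.04 mm, Ȳ = 15.00 mm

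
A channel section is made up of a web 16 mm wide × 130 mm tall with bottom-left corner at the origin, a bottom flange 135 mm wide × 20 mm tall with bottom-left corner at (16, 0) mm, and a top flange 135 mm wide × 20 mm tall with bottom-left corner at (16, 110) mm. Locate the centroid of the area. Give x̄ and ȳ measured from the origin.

x̄ = 62.51 mm, ȳ = 65.00 mm

web: A = 16 × 130 = 2080.00, centroid at (8.00, 65.00).
bottom flange: A = 135 × 20 = 2700.00, centroid at (83.50, 10.00).
top flange: A = 135 × 20 = 2700.00, centroid at (83.50, 120.00).
ΣA = 7480.00 mm²
ΣAx̄ = (2080.00)(8.00) + (2700.00)(83.50) + (2700.00)(83.50) = 467540.00 mm³
ΣAȳ = (2080.00)(65.00) + (2700.00)(10.00) + (2700.00)(120.00) = 486200.00 mm³
x̄ = 467540.00 / 7480.00 = 62.51 mm
ȳ = 486200.00 / 7480.00 = 65.00 mm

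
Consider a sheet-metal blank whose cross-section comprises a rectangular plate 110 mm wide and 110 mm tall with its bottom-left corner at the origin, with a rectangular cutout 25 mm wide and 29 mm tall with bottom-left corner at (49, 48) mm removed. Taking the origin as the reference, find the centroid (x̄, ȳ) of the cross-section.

x̄ = 54.59 mm, ȳ = 54.52 mm

plate: A = 110 × 110 = 12100.00, centroid at (55.00, 55.00).
hole: A = −(25 × 29) = -725.00, centroid at (61.50, 62.50).
ΣA = 11375.00 mm², ΣAx̄ = 620912.50 mm³, ΣAȳ = 620187.50 mm³.
x̄ = 620912.50/11375.00 = 54.59 mm; ȳ = 620187.50/11375.00 = 54.52 mm.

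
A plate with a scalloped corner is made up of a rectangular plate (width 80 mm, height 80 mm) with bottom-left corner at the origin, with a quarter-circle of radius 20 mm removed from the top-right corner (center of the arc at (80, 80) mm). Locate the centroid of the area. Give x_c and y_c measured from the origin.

x_c = 38.37 mm, y_c = 38.37 mm

plate: A = 80 × 80 = 6400.00, centroid at (40.00, 40.00).
removed quarter-circle: A = −¼π·20² = -314.16, centroid at (71.51, 71.51).
ΣA = 6085.84 mm², ΣAx_c = 233533.93 mm³, ΣAy_c = 233533.93 mm³.
x_c = 233533.93/6085.84 = 38.37 mm; y_c = 233533.93/6085.84 = 38.37 mm.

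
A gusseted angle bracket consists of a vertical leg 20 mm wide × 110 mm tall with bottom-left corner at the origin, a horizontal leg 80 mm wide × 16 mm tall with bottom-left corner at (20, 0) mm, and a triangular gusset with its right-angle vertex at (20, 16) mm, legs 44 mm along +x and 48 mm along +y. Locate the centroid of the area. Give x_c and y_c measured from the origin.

vertical leg: A = 20 × 110 = 2200.00, centroid at (10.00, 55.00).
horizontal leg: A = 80 × 16 = 1280.00, centroid at (60.00, 8.00).
gusset: A = ½·44·48 = 1056.00, centroid at (34.67, 32.00).
ΣA = 4536.00 mm², ΣAx_c = 135408.00 mm³, ΣAy_c = 165032.00 mm³.
x_c = 135408.00/4536.00 = 29.85 mm; y_c = 165032.00/4536.00 = 36.38 mm.

x_c = 29.85 mm, y_c = 36.38 mm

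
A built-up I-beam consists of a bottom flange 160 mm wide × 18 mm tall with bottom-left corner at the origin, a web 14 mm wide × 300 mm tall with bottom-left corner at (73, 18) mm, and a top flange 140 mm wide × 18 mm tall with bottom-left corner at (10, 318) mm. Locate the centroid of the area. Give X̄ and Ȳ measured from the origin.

bottom flange: A = 160 × 18 = 2880.00, centroid at (80.00, 9.00).
web: A = 14 × 300 = 4200.00, centroid at (80.00, 168.00).
top flange: A = 140 × 18 = 2520.00, centroid at (80.00, 327.00).
ΣA = 9600.00 mm², ΣAX̄ = 768000.00 mm³, ΣAȲ = 1555560.00 mm³.
X̄ = 768000.00/9600.00 = 80.00 mm; Ȳ = 1555560.00/9600.00 = 162.04 mm.

X̄ = 80.00 mm, Ȳ = 162.04 mm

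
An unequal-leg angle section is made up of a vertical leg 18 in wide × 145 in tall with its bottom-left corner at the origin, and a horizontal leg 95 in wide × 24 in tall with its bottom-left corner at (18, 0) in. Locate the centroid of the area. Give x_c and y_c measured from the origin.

x_c = 35.34 in, y_c = 44.29 in

Part | A | x̄ᵢ | ȳᵢ | A·x̄ᵢ | A·ȳᵢ
vertical leg | 2610.00 | 9.00 | 72.50 | 23490.00 | 189225.00
horizontal leg | 2280.00 | 65.50 | 12.00 | 149340.00 | 27360.00
Σ | 4890.00 |  |  | 172830.00 | 216585.00
x_c = 172830.00 / 4890.00 = 35.34 in
y_c = 216585.00 / 4890.00 = 44.29 in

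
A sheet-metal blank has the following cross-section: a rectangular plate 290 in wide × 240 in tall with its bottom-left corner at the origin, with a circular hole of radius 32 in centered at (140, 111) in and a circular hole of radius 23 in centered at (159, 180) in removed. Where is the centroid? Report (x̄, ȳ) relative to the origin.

x̄ = 144.89 in, ȳ = 118.91 in

Part | A | x̄ᵢ | ȳᵢ | A·x̄ᵢ | A·ȳᵢ
plate | 69600.00 | 145.00 | 120.00 | 10092000.00 | 8352000.00
hole 1 | -3216.99 | 140.00 | 111.00 | -450378.72 | -357085.99
hole 2 | -1661.90 | 159.00 | 180.00 | -264242.50 | -299142.45
Σ | 64721.11 |  |  | 9377378.78 | 7695771.56
x̄ = 9377378.78 / 64721.11 = 144.89 in
ȳ = 7695771.56 / 64721.11 = 118.91 in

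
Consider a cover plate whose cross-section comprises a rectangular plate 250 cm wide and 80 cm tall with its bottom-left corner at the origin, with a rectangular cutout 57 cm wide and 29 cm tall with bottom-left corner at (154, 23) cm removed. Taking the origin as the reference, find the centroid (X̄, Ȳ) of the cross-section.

X̄ = 119.82 cm, Ȳ = 40.23 cm

plate: A = 250 × 80 = 20000.00, centroid at (125.00, 40.00).
hole: A = −(57 × 29) = -1653.00, centroid at (182.50, 37.50).
ΣA = 18347.00 cm²
ΣAX̄ = (20000.00)(125.00) + (-1653.00)(182.50) = 2198327.50 cm³
ΣAȲ = (20000.00)(40.00) + (-1653.00)(37.50) = 738012.50 cm³
X̄ = 2198327.50 / 18347.00 = 119.82 cm
Ȳ = 738012.50 / 18347.00 = 40.23 cm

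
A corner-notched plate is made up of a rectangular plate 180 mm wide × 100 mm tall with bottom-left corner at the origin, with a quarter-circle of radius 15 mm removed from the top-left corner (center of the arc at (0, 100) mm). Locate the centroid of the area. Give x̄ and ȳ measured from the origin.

Part | A | x̄ᵢ | ȳᵢ | A·x̄ᵢ | A·ȳᵢ
plate | 18000.00 | 90.00 | 50.00 | 1620000.00 | 900000.00
removed quarter-circle | -176.71 | 6.37 | 93.63 | -1125.00 | -16546.46
Σ | 17823.29 |  |  | 1618875.00 | 883453.54
x̄ = 1618875.00 / 17823.29 = 90.83 mm
ȳ = 883453.54 / 17823.29 = 49.57 mm

x̄ = 90.83 mm, ȳ = 49.57 mm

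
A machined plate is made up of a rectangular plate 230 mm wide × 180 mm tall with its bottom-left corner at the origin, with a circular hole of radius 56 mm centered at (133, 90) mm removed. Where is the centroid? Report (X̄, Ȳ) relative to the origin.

X̄ = 109.38 mm, Ȳ = 90.00 mm

plate: A = 230 × 180 = 41400.00, centroid at (115.00, 90.00).
hole: A = −π·56² = -9852.03, centroid at (133.00, 90.00).
ΣA = 31547.97 mm²
ΣAX̄ = (41400.00)(115.00) + (-9852.03)(133.00) = 3450679.40 mm³
ΣAȲ = (41400.00)(90.00) + (-9852.03)(90.00) = 2839316.89 mm³
X̄ = 3450679.40 / 31547.97 = 109.38 mm
Ȳ = 2839316.89 / 31547.97 = 90.00 mm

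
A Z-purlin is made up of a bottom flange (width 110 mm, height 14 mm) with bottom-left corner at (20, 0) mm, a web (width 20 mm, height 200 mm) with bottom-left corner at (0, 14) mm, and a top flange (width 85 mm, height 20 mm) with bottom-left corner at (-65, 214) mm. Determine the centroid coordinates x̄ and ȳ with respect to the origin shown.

Part | A | x̄ᵢ | ȳᵢ | A·x̄ᵢ | A·ȳᵢ
bottom flange | 1540.00 | 75.00 | 7.00 | 115500.00 | 10780.00
web | 4000.00 | 10.00 | 114.00 | 40000.00 | 456000.00
top flange | 1700.00 | -22.50 | 224.00 | -38250.00 | 380800.00
Σ | 7240.00 |  |  | 117250.00 | 847580.00
x̄ = 117250.00 / 7240.00 = 16.19 mm
ȳ = 847580.00 / 7240.00 = 117.07 mm

x̄ = 16.19 mm, ȳ = 117.07 mm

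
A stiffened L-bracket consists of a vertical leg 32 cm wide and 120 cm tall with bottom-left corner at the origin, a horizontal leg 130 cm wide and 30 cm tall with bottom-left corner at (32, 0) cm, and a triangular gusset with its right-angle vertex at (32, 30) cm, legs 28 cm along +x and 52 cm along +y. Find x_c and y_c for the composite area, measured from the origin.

x_c = 55.48 cm, y_c = 38.19 cm

Part | A | x̄ᵢ | ȳᵢ | A·x̄ᵢ | A·ȳᵢ
vertical leg | 3840.00 | 16.00 | 60.00 | 61440.00 | 230400.00
horizontal leg | 3900.00 | 97.00 | 15.00 | 378300.00 | 58500.00
gusset | 728.00 | 41.33 | 47.33 | 30090.67 | 34458.67
Σ | 8468.00 |  |  | 469830.67 | 323358.67
x_c = 469830.67 / 8468.00 = 55.48 cm
y_c = 323358.67 / 8468.00 = 38.19 cm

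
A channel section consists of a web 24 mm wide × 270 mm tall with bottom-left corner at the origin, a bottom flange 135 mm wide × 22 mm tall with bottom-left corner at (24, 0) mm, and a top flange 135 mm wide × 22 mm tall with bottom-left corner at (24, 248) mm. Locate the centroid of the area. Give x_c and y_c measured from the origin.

web: A = 24 × 270 = 6480.00, centroid at (12.00, 135.00).
bottom flange: A = 135 × 22 = 2970.00, centroid at (91.50, 11.00).
top flange: A = 135 × 22 = 2970.00, centroid at (91.50, 259.00).
ΣA = 12420.00 mm², ΣAx_c = 621270.00 mm³, ΣAy_c = 1676700.00 mm³.
x_c = 621270.00/12420.00 = 50.02 mm; y_c = 1676700.00/12420.00 = 135.00 mm.

x_c = 50.02 mm, y_c = 135.00 mm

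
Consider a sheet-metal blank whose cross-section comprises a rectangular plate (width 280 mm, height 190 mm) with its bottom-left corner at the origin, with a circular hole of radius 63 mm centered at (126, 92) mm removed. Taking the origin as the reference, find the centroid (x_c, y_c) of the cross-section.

plate: A = 280 × 190 = 53200.00, centroid at (140.00, 95.00).
hole: A = −π·63² = -12468.98, centroid at (126.00, 92.00).
ΣA = 40731.02 mm², ΣAx_c = 5876908.36 mm³, ΣAy_c = 3906853.73 mm³.
x_c = 5876908.36/40731.02 = 144.29 mm; y_c = 3906853.73/40731.02 = 95.92 mm.

x_c = 144.29 mm, y_c = 95.92 mm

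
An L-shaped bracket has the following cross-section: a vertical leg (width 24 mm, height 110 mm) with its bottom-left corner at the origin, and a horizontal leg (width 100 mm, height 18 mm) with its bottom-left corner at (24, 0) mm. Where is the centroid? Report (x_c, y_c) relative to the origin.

vertical leg: A = 24 × 110 = 2640.00, centroid at (12.00, 55.00).
horizontal leg: A = 100 × 18 = 1800.00, centroid at (74.00, 9.00).
ΣA = 4440.00 mm², ΣAx_c = 164880.00 mm³, ΣAy_c = 161400.00 mm³.
x_c = 164880.00/4440.00 = 37.14 mm; y_c = 161400.00/4440.00 = 36.35 mm.

x_c = 37.14 mm, y_c = 36.35 mm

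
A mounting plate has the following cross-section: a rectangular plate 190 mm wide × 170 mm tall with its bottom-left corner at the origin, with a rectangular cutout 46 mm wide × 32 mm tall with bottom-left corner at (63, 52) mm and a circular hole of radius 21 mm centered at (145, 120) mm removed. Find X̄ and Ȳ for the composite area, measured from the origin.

X̄ = 93.10 mm, Ȳ = 84.20 mm

Part | A | x̄ᵢ | ȳᵢ | A·x̄ᵢ | A·ȳᵢ
plate | 32300.00 | 95.00 | 85.00 | 3068500.00 | 2745500.00
hole 1 | -1472.00 | 86.00 | 68.00 | -126592.00 | -100096.00
hole 2 | -1385.44 | 145.00 | 120.00 | -200889.14 | -166253.08
Σ | 29442.56 |  |  | 2741018.86 | 2479150.92
X̄ = 2741018.86 / 29442.56 = 93.10 mm
Ȳ = 2479150.92 / 29442.56 = 84.20 mm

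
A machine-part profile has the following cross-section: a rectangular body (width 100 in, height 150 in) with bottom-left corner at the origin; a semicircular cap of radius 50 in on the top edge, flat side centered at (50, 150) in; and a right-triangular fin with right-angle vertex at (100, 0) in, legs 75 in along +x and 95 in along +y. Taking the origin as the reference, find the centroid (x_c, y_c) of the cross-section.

rectangular body: A = 100 × 150 = 15000.00, centroid at (50.00, 75.00).
semicircular top: A = ½π·50² = 3926.99, centroid at (50.00, 171.22).
triangular fin: A = ½·75·95 = 3562.50, centroid at (125.00, 31.67).
ΣA = 22489.49 in²
ΣAx_c = (15000.00)(50.00) + (3926.99)(50.00) + (3562.50)(125.00) = 1391662.04 in³
ΣAy_c = (15000.00)(75.00) + (3926.99)(171.22) + (3562.50)(31.67) = 1910194.46 in³
x_c = 1391662.04 / 22489.49 = 61.88 in
y_c = 1910194.46 / 22489.49 = 84.94 in

x_c = 61.88 in, y_c = 84.94 in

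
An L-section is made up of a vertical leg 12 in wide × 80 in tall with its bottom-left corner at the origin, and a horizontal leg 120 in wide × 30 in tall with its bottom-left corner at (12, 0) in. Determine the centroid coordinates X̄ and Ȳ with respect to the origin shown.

vertical leg: A = 12 × 80 = 960.00, centroid at (6.00, 40.00).
horizontal leg: A = 120 × 30 = 3600.00, centroid at (72.00, 15.00).
ΣA = 4560.00 in², ΣAX̄ = 264960.00 in³, ΣAȲ = 92400.00 in³.
X̄ = 264960.00/4560.00 = 58.11 in; Ȳ = 92400.00/4560.00 = 20.26 in.

X̄ = 58.11 in, Ȳ = 20.26 in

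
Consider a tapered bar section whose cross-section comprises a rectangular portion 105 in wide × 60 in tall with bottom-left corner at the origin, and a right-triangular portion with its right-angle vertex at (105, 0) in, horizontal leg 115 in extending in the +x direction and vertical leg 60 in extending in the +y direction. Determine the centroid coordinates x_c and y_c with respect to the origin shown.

Part | A | x̄ᵢ | ȳᵢ | A·x̄ᵢ | A·ȳᵢ
rectangular portion | 6300.00 | 52.50 | 30.00 | 330750.00 | 189000.00
triangular portion | 3450.00 | 143.33 | 20.00 | 494500.00 | 69000.00
Σ | 9750.00 |  |  | 825250.00 | 258000.00
x_c = 825250.00 / 9750.00 = 84.64 in
y_c = 258000.00 / 9750.00 = 26.46 in

x_c = 84.64 in, y_c = 26.46 in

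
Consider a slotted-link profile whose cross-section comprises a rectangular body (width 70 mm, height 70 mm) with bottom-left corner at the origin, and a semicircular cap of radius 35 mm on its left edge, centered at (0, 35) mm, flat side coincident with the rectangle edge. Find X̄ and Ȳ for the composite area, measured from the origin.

X̄ = 20.94 mm, Ȳ = 35.00 mm

rectangular body: A = 70 × 70 = 4900.00, centroid at (35.00, 35.00).
semicircular end: A = ½π·35² = 1924.23, centroid at (-14.85, 35.00).
ΣA = 6824.23 mm²
ΣAX̄ = (4900.00)(35.00) + (1924.23)(-14.85) = 142916.67 mm³
ΣAȲ = (4900.00)(35.00) + (1924.23)(35.00) = 238847.89 mm³
X̄ = 142916.67 / 6824.23 = 20.94 mm
Ȳ = 238847.89 / 6824.23 = 35.00 mm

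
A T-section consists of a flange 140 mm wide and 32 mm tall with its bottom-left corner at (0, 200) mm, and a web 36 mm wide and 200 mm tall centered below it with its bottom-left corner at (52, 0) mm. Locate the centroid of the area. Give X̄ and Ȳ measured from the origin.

X̄ = 70.00 mm, Ȳ = 144.49 mm

web: A = 36 × 200 = 7200.00, centroid at (70.00, 100.00).
flange: A = 140 × 32 = 4480.00, centroid at (70.00, 216.00).
ΣA = 11680.00 mm², ΣAX̄ = 817600.00 mm³, ΣAȲ = 1687680.00 mm³.
X̄ = 817600.00/11680.00 = 70.00 mm; Ȳ = 1687680.00/11680.00 = 144.49 mm.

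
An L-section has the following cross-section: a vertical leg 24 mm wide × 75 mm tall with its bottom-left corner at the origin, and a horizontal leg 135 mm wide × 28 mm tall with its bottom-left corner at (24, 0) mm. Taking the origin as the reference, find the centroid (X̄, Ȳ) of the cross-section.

vertical leg: A = 24 × 75 = 1800.00, centroid at (12.00, 37.50).
horizontal leg: A = 135 × 28 = 3780.00, centroid at (91.50, 14.00).
ΣA = 5580.00 mm²
ΣAX̄ = (1800.00)(12.00) + (3780.00)(91.50) = 367470.00 mm³
ΣAȲ = (1800.00)(37.50) + (3780.00)(14.00) = 120420.00 mm³
X̄ = 367470.00 / 5580.00 = 65.85 mm
Ȳ = 120420.00 / 5580.00 = 21.58 mm

X̄ = 65.85 mm, Ȳ = 21.58 mm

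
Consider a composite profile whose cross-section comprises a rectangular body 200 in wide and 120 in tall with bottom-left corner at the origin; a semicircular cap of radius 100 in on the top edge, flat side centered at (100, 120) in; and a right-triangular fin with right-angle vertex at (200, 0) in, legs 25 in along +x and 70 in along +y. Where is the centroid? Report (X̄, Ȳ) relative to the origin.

X̄ = 102.34 in, Ȳ = 98.86 in

rectangular body: A = 200 × 120 = 24000.00, centroid at (100.00, 60.00).
semicircular top: A = ½π·100² = 15707.96, centroid at (100.00, 162.44).
triangular fin: A = ½·25·70 = 875.00, centroid at (208.33, 23.33).
ΣA = 40582.96 in², ΣAX̄ = 4153087.99 in³, ΣAȲ = 4012038.93 in³.
X̄ = 4153087.99/40582.96 = 102.34 in; Ȳ = 4012038.93/40582.96 = 98.86 in.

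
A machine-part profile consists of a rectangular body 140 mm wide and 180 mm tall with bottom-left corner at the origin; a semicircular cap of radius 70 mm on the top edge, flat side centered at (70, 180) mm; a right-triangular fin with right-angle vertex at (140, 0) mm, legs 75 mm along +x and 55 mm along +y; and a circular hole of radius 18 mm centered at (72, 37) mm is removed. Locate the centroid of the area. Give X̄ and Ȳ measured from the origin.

rectangular body: A = 140 × 180 = 25200.00, centroid at (70.00, 90.00).
semicircular top: A = ½π·70² = 7696.90, centroid at (70.00, 209.71).
triangular fin: A = ½·75·55 = 2062.50, centroid at (165.00, 18.33).
hole: A = −π·18² = -1017.88, centroid at (72.00, 37.00).
ΣA = 33941.53 mm², ΣAX̄ = 2569808.57 mm³, ΣAȲ = 3882260.11 mm³.
X̄ = 2569808.57/33941.53 = 75.71 mm; Ȳ = 3882260.11/33941.53 = 114.38 mm.

X̄ = 75.71 mm, Ȳ = 114.38 mm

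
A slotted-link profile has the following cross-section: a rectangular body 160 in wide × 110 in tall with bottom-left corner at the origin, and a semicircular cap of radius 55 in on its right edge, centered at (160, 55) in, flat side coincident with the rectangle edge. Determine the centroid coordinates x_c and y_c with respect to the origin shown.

x_c = 101.97 in, y_c = 55.00 in

rectangular body: A = 160 × 110 = 17600.00, centroid at (80.00, 55.00).
semicircular end: A = ½π·55² = 4751.66, centroid at (183.34, 55.00).
ΣA = 22351.66 in²
ΣAx_c = (17600.00)(80.00) + (4751.66)(183.34) = 2279182.09 in³
ΣAy_c = (17600.00)(55.00) + (4751.66)(55.00) = 1229341.24 in³
x_c = 2279182.09 / 22351.66 = 101.97 in
y_c = 1229341.24 / 22351.66 = 55.00 in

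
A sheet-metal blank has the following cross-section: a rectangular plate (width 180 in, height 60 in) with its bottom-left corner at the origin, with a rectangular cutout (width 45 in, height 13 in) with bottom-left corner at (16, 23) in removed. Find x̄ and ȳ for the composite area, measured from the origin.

x̄ = 92.95 in, ȳ = 30.03 in

Part | A | x̄ᵢ | ȳᵢ | A·x̄ᵢ | A·ȳᵢ
plate | 10800.00 | 90.00 | 30.00 | 972000.00 | 324000.00
hole | -585.00 | 38.50 | 29.50 | -22522.50 | -17257.50
Σ | 10215.00 |  |  | 949477.50 | 306742.50
x̄ = 949477.50 / 10215.00 = 92.95 in
ȳ = 306742.50 / 10215.00 = 30.03 in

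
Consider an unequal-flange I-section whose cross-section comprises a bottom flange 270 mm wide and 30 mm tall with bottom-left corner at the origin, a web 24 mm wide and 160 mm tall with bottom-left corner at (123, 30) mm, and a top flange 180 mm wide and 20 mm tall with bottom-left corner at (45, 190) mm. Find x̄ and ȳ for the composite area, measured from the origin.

x̄ = 135.00 mm, ȳ = 81.33 mm

bottom flange: A = 270 × 30 = 8100.00, centroid at (135.00, 15.00).
web: A = 24 × 160 = 3840.00, centroid at (135.00, 110.00).
top flange: A = 180 × 20 = 3600.00, centroid at (135.00, 200.00).
ΣA = 15540.00 mm², ΣAx̄ = 2097900.00 mm³, ΣAȳ = 1263900.00 mm³.
x̄ = 2097900.00/15540.00 = 135.00 mm; ȳ = 1263900.00/15540.00 = 81.33 mm.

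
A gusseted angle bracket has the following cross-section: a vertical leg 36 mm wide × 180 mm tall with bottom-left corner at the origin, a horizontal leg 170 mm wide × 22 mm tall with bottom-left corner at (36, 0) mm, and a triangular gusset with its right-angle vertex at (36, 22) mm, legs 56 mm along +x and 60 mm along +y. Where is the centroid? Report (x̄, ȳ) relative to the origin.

x̄ = 55.55 mm, ȳ = 58.39 mm

vertical leg: A = 36 × 180 = 6480.00, centroid at (18.00, 90.00).
horizontal leg: A = 170 × 22 = 3740.00, centroid at (121.00, 11.00).
gusset: A = ½·56·60 = 1680.00, centroid at (54.67, 42.00).
ΣA = 11900.00 mm²
ΣAx̄ = (6480.00)(18.00) + (3740.00)(121.00) + (1680.00)(54.67) = 661020.00 mm³
ΣAȳ = (6480.00)(90.00) + (3740.00)(11.00) + (1680.00)(42.00) = 694900.00 mm³
x̄ = 661020.00 / 11900.00 = 55.55 mm
ȳ = 694900.00 / 11900.00 = 58.39 mm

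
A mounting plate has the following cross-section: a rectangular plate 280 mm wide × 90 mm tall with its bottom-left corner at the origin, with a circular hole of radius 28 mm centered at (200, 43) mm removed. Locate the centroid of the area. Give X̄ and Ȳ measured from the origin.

plate: A = 280 × 90 = 25200.00, centroid at (140.00, 45.00).
hole: A = −π·28² = -2463.01, centroid at (200.00, 43.00).
ΣA = 22736.99 mm², ΣAX̄ = 3035398.27 mm³, ΣAȲ = 1028090.63 mm³.
X̄ = 3035398.27/22736.99 = 133.50 mm; Ȳ = 1028090.63/22736.99 = 45.22 mm.

X̄ = 133.50 mm, Ȳ = 45.22 mm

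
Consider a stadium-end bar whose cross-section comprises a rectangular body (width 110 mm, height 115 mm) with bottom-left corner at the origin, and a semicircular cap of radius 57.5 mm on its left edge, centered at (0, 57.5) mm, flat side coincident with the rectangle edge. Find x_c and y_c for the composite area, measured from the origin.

rectangular body: A = 110 × 115 = 12650.00, centroid at (55.00, 57.50).
semicircular end: A = ½π·57.5² = 5193.45, centroid at (-24.40, 57.50).
ΣA = 17843.45 mm²
ΣAx_c = (12650.00)(55.00) + (5193.45)(-24.40) = 569010.42 mm³
ΣAy_c = (12650.00)(57.50) + (5193.45)(57.50) = 1025998.11 mm³
x_c = 569010.42 / 17843.45 = 31.89 mm
y_c = 1025998.11 / 17843.45 = 57.50 mm

x_c = 31.89 mm, y_c = 57.50 mm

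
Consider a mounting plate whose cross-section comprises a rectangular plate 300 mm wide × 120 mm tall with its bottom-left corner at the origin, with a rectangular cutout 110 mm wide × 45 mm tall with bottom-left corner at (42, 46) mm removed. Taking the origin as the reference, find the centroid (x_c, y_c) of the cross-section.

x_c = 158.45 mm, y_c = 58.64 mm

plate: A = 300 × 120 = 36000.00, centroid at (150.00, 60.00).
hole: A = −(110 × 45) = -4950.00, centroid at (97.00, 68.50).
ΣA = 31050.00 mm², ΣAx_c = 4919850.00 mm³, ΣAy_c = 1820925.00 mm³.
x_c = 4919850.00/31050.00 = 158.45 mm; y_c = 1820925.00/31050.00 = 58.64 mm.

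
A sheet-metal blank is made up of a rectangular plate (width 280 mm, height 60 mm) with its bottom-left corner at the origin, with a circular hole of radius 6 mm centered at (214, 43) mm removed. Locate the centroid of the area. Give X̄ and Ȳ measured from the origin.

X̄ = 139.50 mm, Ȳ = 29.91 mm

Part | A | x̄ᵢ | ȳᵢ | A·x̄ᵢ | A·ȳᵢ
plate | 16800.00 | 140.00 | 30.00 | 2352000.00 | 504000.00
hole | -113.10 | 214.00 | 43.00 | -24202.83 | -4863.19
Σ | 16686.90 |  |  | 2327797.17 | 499136.81
X̄ = 2327797.17 / 16686.90 = 139.50 mm
Ȳ = 499136.81 / 16686.90 = 29.91 mm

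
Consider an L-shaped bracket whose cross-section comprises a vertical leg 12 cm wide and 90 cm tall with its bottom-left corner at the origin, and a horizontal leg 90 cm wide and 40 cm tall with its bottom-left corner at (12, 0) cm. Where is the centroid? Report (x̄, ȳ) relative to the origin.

vertical leg: A = 12 × 90 = 1080.00, centroid at (6.00, 45.00).
horizontal leg: A = 90 × 40 = 3600.00, centroid at (57.00, 20.00).
ΣA = 4680.00 cm², ΣAx̄ = 211680.00 cm³, ΣAȳ = 120600.00 cm³.
x̄ = 211680.00/4680.00 = 45.23 cm; ȳ = 120600.00/4680.00 = 25.77 cm.

x̄ = 45.23 cm, ȳ = 25.77 cm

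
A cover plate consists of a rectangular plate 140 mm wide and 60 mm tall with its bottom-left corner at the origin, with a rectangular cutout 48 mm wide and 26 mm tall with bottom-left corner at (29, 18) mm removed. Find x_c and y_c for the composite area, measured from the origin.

x_c = 72.97 mm, y_c = 29.83 mm

plate: A = 140 × 60 = 8400.00, centroid at (70.00, 30.00).
hole: A = −(48 × 26) = -1248.00, centroid at (53.00, 31.00).
ΣA = 7152.00 mm²
ΣAx_c = (8400.00)(70.00) + (-1248.00)(53.00) = 521856.00 mm³
ΣAy_c = (8400.00)(30.00) + (-1248.00)(31.00) = 213312.00 mm³
x_c = 521856.00 / 7152.00 = 72.97 mm
y_c = 213312.00 / 7152.00 = 29.83 mm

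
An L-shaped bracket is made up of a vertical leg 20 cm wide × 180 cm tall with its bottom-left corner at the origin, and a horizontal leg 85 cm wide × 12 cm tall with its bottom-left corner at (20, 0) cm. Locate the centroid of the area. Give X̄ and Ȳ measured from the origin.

vertical leg: A = 20 × 180 = 3600.00, centroid at (10.00, 90.00).
horizontal leg: A = 85 × 12 = 1020.00, centroid at (62.50, 6.00).
ΣA = 4620.00 cm²
ΣAX̄ = (3600.00)(10.00) + (1020.00)(62.50) = 99750.00 cm³
ΣAȲ = (3600.00)(90.00) + (1020.00)(6.00) = 330120.00 cm³
X̄ = 99750.00 / 4620.00 = 21.59 cm
Ȳ = 330120.00 / 4620.00 = 71.45 cm

X̄ = 21.59 cm, Ȳ = 71.45 cm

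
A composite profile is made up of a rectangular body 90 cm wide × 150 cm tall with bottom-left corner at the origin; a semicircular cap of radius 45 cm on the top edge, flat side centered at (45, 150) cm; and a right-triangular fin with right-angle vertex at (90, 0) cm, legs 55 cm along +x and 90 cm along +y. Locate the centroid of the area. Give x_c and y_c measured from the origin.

x_c = 53.18 cm, y_c = 84.81 cm

rectangular body: A = 90 × 150 = 13500.00, centroid at (45.00, 75.00).
semicircular top: A = ½π·45² = 3180.86, centroid at (45.00, 169.10).
triangular fin: A = ½·55·90 = 2475.00, centroid at (108.33, 30.00).
ΣA = 19155.86 cm², ΣAx_c = 1018763.82 cm³, ΣAy_c = 1624629.38 cm³.
x_c = 1018763.82/19155.86 = 53.18 cm; y_c = 1624629.38/19155.86 = 84.81 cm.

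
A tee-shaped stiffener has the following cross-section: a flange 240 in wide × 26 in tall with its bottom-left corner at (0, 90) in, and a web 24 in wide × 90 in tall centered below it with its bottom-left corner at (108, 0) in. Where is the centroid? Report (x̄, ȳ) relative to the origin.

web: A = 24 × 90 = 2160.00, centroid at (120.00, 45.00).
flange: A = 240 × 26 = 6240.00, centroid at (120.00, 103.00).
ΣA = 8400.00 in²
ΣAx̄ = (2160.00)(120.00) + (6240.00)(120.00) = 1008000.00 in³
ΣAȳ = (2160.00)(45.00) + (6240.00)(103.00) = 739920.00 in³
x̄ = 1008000.00 / 8400.00 = 120.00 in
ȳ = 739920.00 / 8400.00 = 88.09 in

x̄ = 120.00 in, ȳ = 88.09 in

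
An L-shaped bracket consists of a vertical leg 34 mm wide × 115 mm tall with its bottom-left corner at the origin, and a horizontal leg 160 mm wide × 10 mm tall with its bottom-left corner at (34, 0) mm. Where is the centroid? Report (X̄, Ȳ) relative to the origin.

vertical leg: A = 34 × 115 = 3910.00, centroid at (17.00, 57.50).
horizontal leg: A = 160 × 10 = 1600.00, centroid at (114.00, 5.00).
ΣA = 5510.00 mm², ΣAX̄ = 248870.00 mm³, ΣAȲ = 232825.00 mm³.
X̄ = 248870.00/5510.00 = 45.17 mm; Ȳ = 232825.00/5510.00 = 42.25 mm.

X̄ = 45.17 mm, Ȳ = 42.25 mm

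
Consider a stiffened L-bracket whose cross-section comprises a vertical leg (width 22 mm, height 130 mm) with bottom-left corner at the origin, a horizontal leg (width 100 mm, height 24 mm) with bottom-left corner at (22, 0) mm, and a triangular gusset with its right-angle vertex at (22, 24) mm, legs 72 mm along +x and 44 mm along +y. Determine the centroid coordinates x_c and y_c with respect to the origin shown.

vertical leg: A = 22 × 130 = 2860.00, centroid at (11.00, 65.00).
horizontal leg: A = 100 × 24 = 2400.00, centroid at (72.00, 12.00).
gusset: A = ½·72·44 = 1584.00, centroid at (46.00, 38.67).
ΣA = 6844.00 mm²
ΣAx_c = (2860.00)(11.00) + (2400.00)(72.00) + (1584.00)(46.00) = 277124.00 mm³
ΣAy_c = (2860.00)(65.00) + (2400.00)(12.00) + (1584.00)(38.67) = 275948.00 mm³
x_c = 277124.00 / 6844.00 = 40.49 mm
y_c = 275948.00 / 6844.00 = 40.32 mm

x_c = 40.49 mm, y_c = 40.32 mm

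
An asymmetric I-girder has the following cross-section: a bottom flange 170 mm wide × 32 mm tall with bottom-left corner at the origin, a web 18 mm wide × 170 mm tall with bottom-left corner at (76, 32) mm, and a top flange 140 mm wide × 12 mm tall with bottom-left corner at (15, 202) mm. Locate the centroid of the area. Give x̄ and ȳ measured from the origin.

bottom flange: A = 170 × 32 = 5440.00, centroid at (85.00, 16.00).
web: A = 18 × 170 = 3060.00, centroid at (85.00, 117.00).
top flange: A = 140 × 12 = 1680.00, centroid at (85.00, 208.00).
ΣA = 10180.00 mm², ΣAx̄ = 865300.00 mm³, ΣAȳ = 794500.00 mm³.
x̄ = 865300.00/10180.00 = 85.00 mm; ȳ = 794500.00/10180.00 = 78.05 mm.

x̄ = 85.00 mm, ȳ = 78.05 mm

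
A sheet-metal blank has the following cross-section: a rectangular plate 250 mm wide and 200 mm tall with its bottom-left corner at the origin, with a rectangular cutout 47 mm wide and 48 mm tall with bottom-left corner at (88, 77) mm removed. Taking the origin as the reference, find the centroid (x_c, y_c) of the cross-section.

plate: A = 250 × 200 = 50000.00, centroid at (125.00, 100.00).
hole: A = −(47 × 48) = -2256.00, centroid at (111.50, 101.00).
ΣA = 47744.00 mm²
ΣAx_c = (50000.00)(125.00) + (-2256.00)(111.50) = 5998456.00 mm³
ΣAy_c = (50000.00)(100.00) + (-2256.00)(101.00) = 4772144.00 mm³
x_c = 5998456.00 / 47744.00 = 125.64 mm
y_c = 4772144.00 / 47744.00 = 99.95 mm

x_c = 125.64 mm, y_c = 99.95 mm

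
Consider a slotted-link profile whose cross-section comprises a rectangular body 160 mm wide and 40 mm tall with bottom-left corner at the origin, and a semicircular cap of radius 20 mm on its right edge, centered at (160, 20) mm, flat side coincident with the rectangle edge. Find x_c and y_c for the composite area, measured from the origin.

Part | A | x̄ᵢ | ȳᵢ | A·x̄ᵢ | A·ȳᵢ
rectangular body | 6400.00 | 80.00 | 20.00 | 512000.00 | 128000.00
semicircular end | 628.32 | 168.49 | 20.00 | 105864.30 | 12566.37
Σ | 7028.32 |  |  | 617864.30 | 140566.37
x_c = 617864.30 / 7028.32 = 87.91 mm
y_c = 140566.37 / 7028.32 = 20.00 mm

x_c = 87.91 mm, y_c = 20.00 mm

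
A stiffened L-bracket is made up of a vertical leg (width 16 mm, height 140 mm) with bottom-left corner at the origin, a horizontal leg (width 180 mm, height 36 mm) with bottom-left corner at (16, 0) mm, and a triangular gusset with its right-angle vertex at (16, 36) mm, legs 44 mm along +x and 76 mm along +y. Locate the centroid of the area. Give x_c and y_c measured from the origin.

vertical leg: A = 16 × 140 = 2240.00, centroid at (8.00, 70.00).
horizontal leg: A = 180 × 36 = 6480.00, centroid at (106.00, 18.00).
gusset: A = ½·44·76 = 1672.00, centroid at (30.67, 61.33).
ΣA = 10392.00 mm²
ΣAx_c = (2240.00)(8.00) + (6480.00)(106.00) + (1672.00)(30.67) = 756074.67 mm³
ΣAy_c = (2240.00)(70.00) + (6480.00)(18.00) + (1672.00)(61.33) = 375989.33 mm³
x_c = 756074.67 / 10392.00 = 72.76 mm
y_c = 375989.33 / 10392.00 = 36.18 mm

x_c = 72.76 mm, y_c = 36.18 mm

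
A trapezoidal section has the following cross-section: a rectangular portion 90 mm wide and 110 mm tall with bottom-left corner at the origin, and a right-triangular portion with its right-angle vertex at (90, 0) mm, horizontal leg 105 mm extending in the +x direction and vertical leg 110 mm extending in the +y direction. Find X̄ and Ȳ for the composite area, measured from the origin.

rectangular portion: A = 90 × 110 = 9900.00, centroid at (45.00, 55.00).
triangular portion: A = ½·105·110 = 5775.00, centroid at (125.00, 36.67).
ΣA = 15675.00 mm², ΣAX̄ = 1167375.00 mm³, ΣAȲ = 756250.00 mm³.
X̄ = 1167375.00/15675.00 = 74.47 mm; Ȳ = 756250.00/15675.00 = 48.25 mm.

X̄ = 74.47 mm, Ȳ = 48.25 mm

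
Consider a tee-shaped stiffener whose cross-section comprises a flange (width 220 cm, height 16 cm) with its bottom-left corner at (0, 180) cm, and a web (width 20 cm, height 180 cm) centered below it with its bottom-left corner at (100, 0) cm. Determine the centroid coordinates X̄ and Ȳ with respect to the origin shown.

X̄ = 110.00 cm, Ȳ = 138.45 cm

Part | A | x̄ᵢ | ȳᵢ | A·x̄ᵢ | A·ȳᵢ
web | 3600.00 | 110.00 | 90.00 | 396000.00 | 324000.00
flange | 3520.00 | 110.00 | 188.00 | 387200.00 | 661760.00
Σ | 7120.00 |  |  | 783200.00 | 985760.00
X̄ = 783200.00 / 7120.00 = 110.00 cm
Ȳ = 985760.00 / 7120.00 = 138.45 cm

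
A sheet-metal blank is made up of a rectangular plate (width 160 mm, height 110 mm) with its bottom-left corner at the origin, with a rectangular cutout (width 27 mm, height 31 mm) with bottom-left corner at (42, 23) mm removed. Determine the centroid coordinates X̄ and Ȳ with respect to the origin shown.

X̄ = 81.22 mm, Ȳ = 55.82 mm

Part | A | x̄ᵢ | ȳᵢ | A·x̄ᵢ | A·ȳᵢ
plate | 17600.00 | 80.00 | 55.00 | 1408000.00 | 968000.00
hole | -837.00 | 55.50 | 38.50 | -46453.50 | -32224.50
Σ | 16763.00 |  |  | 1361546.50 | 935775.50
X̄ = 1361546.50 / 16763.00 = 81.22 mm
Ȳ = 935775.50 / 16763.00 = 55.82 mm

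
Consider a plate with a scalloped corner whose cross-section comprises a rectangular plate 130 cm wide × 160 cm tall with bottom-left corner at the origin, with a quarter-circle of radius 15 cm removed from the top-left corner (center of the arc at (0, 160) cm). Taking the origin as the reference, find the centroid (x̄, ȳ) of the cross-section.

x̄ = 65.50 cm, ȳ = 79.37 cm

plate: A = 130 × 160 = 20800.00, centroid at (65.00, 80.00).
removed quarter-circle: A = −¼π·15² = -176.71, centroid at (6.37, 153.63).
ΣA = 20623.29 cm², ΣAx̄ = 1350875.00 cm³, ΣAȳ = 1636850.67 cm³.
x̄ = 1350875.00/20623.29 = 65.50 cm; ȳ = 1636850.67/20623.29 = 79.37 cm.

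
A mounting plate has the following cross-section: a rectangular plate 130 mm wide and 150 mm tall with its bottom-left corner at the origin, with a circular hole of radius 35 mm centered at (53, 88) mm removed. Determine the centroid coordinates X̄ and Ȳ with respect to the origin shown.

X̄ = 67.95 mm, Ȳ = 71.80 mm

plate: A = 130 × 150 = 19500.00, centroid at (65.00, 75.00).
hole: A = −π·35² = -3848.45, centroid at (53.00, 88.00).
ΣA = 15651.55 mm², ΣAX̄ = 1063532.10 mm³, ΣAȲ = 1123836.31 mm³.
X̄ = 1063532.10/15651.55 = 67.95 mm; Ȳ = 1123836.31/15651.55 = 71.80 mm.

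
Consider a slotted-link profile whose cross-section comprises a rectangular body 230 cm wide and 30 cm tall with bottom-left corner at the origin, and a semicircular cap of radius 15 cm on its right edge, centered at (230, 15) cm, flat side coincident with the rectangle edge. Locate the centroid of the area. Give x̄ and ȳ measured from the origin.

x̄ = 120.91 cm, ȳ = 15.00 cm

rectangular body: A = 230 × 30 = 6900.00, centroid at (115.00, 15.00).
semicircular end: A = ½π·15² = 353.43, centroid at (236.37, 15.00).
ΣA = 7253.43 cm², ΣAx̄ = 877038.71 cm³, ΣAȳ = 108801.44 cm³.
x̄ = 877038.71/7253.43 = 120.91 cm; ȳ = 108801.44/7253.43 = 15.00 cm.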